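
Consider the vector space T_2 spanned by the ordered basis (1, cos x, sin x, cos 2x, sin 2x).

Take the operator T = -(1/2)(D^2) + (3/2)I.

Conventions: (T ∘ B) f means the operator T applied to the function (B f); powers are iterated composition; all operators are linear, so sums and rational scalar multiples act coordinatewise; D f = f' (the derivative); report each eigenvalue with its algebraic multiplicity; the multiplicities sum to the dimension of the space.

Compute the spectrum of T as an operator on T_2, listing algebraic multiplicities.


λ = 3/2 (multiplicity 1), λ = 2 (multiplicity 2), λ = 7/2 (multiplicity 2)

image of 1: 3/2
image of cos x: 2cos x
image of sin x: 2sin x
image of cos 2x: (7/2)cos 2x
image of sin 2x: (7/2)sin 2x
the matrix is diagonal; its diagonal is (3/2, 2, 2, 7/2, 7/2)
for a triangular matrix the eigenvalues are the diagonal entries, with algebraic multiplicity their repetition count


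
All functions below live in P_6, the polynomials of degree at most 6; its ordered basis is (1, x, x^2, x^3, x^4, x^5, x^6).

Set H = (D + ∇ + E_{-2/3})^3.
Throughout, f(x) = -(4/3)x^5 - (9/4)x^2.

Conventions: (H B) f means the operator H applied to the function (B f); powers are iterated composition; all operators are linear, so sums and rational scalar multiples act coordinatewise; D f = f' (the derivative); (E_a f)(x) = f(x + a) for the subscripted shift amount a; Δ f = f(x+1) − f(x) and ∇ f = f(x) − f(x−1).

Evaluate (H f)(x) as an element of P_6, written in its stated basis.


D f = -(20/3)x^4 - (9/2)x
∇ f = -(20/3)x^4 + (40/3)x^3 - (40/3)x^2 + (13/6)x + 11/12
E_{-2/3} f = -(4/3)x^5 + (40/9)x^4 - (160/27)x^3 + (551/324)x^2 + (409/243)x - 601/729
(D + ∇ + E_{-2/3}) f = -(4/3)x^5 - (80/9)x^4 + (200/27)x^3 - (3769/324)x^2 - (158/243)x + 269/2916
D (D + ∇ + E_{-2/3}) f = -(20/3)x^4 - (320/9)x^3 + (200/9)x^2 - (3769/162)x - 158/243
∇ (D + ∇ + E_{-2/3}) f = -(20/3)x^4 - (200/9)x^3 + (560/9)x^2 - (12049/162)x + 25219/972
E_{-2/3} (D + ∇ + E_{-2/3}) f = -(4/3)x^5 - (40/9)x^4 + (680/27)x^3 - (14969/324)x^2 + (8251/243)x - 24551/2916
(D + ∇ + E_{-2/3}) (D + ∇ + E_{-2/3}) f = -(4/3)x^5 - (160/9)x^4 - (880/27)x^3 + (12391/324)x^2 - (15476/243)x + 24605/1458
D (D + ∇ + E_{-2/3}) (D + ∇ + E_{-2/3}) f = -(20/3)x^4 - (640/9)x^3 - (880/9)x^2 + (12391/162)x - 15476/243
∇ (D + ∇ + E_{-2/3}) (D + ∇ + E_{-2/3}) f = -(20/3)x^4 - (520/9)x^3 - (40/9)x^2 + (17791/162)x - 114773/972
E_{-2/3} (D + ∇ + E_{-2/3}) (D + ∇ + E_{-2/3}) f = -(4/3)x^5 - (40/3)x^4 + (80/9)x^3 + (2159/36)x^2 - (11209/81)x + 40169/486
(D + ∇ + E_{-2/3}) (D + ∇ + E_{-2/3}) (D + ∇ + E_{-2/3}) f = -(4/3)x^5 - (80/3)x^4 - 120x^3 - (169/4)x^2 + (1294/27)x - 32113/324

the result is g(x) = -(4/3)x^5 - (80/3)x^4 - 120x^3 - (169/4)x^2 + (1294/27)x - 32113/324


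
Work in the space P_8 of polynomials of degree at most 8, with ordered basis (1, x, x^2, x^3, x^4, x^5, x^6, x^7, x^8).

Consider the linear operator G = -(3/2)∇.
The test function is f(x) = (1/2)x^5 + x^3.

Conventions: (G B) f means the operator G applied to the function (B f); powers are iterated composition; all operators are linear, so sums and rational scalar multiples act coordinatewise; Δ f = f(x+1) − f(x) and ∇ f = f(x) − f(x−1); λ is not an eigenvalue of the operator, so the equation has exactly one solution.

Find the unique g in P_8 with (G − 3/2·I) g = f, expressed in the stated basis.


the image equals g(x) = -(1/3)x^5 + (5/3)x^4 - (32/3)x^3 + (136/3)x^2 - 131x + 189

write g with unknown coordinates in the stated basis and equate coefficients in (G − 3/2·I) g = f
solving from the highest basis element down gives g = -(1/3)x^5 + (5/3)x^4 - (32/3)x^3 + (136/3)x^2 - 131x + 189
check: G g = (5/2)x^4 - 15x^3 + 68x^2 - (393/2)x + 567/2
so G g − 3/2·g = (1/2)x^5 + x^3 = f ✓


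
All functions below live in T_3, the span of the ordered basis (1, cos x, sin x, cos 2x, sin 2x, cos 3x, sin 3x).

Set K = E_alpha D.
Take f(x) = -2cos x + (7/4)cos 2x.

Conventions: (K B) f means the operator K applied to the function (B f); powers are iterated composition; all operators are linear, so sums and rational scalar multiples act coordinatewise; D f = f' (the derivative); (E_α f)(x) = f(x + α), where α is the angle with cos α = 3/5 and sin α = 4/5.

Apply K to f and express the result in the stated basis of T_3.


D f = 2sin x - (7/2)sin 2x
E_alpha D f = (8/5)cos x + (6/5)sin x - (84/25)cos 2x + (49/50)sin 2x

the image equals g(x) = (8/5)cos x + (6/5)sin x - (84/25)cos 2x + (49/50)sin 2x


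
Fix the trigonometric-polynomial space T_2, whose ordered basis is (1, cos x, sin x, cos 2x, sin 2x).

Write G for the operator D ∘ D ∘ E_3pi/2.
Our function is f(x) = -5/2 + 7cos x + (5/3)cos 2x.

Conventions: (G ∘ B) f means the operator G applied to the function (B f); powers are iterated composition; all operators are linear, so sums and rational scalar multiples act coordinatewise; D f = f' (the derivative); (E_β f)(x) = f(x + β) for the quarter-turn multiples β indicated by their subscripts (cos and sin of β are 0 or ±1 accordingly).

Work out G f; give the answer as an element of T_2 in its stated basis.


E_3pi/2 f = -5/2 + 7sin x - (5/3)cos 2x
D E_3pi/2 f = 7cos x + (10/3)sin 2x
D D E_3pi/2 f = -7sin x + (20/3)cos 2x

g(x) = -7sin x + (20/3)cos 2x


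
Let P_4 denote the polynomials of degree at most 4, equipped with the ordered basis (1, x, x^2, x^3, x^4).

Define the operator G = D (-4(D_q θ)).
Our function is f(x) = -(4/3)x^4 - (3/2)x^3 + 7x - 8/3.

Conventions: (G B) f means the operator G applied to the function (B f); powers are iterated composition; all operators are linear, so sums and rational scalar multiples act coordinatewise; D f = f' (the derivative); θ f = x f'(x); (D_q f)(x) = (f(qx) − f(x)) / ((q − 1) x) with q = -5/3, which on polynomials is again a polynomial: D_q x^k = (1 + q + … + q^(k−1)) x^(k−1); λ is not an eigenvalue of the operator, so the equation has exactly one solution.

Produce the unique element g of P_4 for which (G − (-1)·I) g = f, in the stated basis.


the image equals g(x) = -(4/3)x^4 - (3/2)x^3 + (4352/27)x^2 - 69x - 69848/81

write g with unknown coordinates in the stated basis and equate coefficients in (G − (-1)·I) g = f
solving from the highest basis element down gives g = -(4/3)x^4 - (3/2)x^3 + (4352/27)x^2 - 69x - 69848/81
check: G g = -(4352/27)x^2 + 76x + 69632/81
so G g − (-1)·g = -(4/3)x^4 - (3/2)x^3 + 7x - 8/3 = f ✓


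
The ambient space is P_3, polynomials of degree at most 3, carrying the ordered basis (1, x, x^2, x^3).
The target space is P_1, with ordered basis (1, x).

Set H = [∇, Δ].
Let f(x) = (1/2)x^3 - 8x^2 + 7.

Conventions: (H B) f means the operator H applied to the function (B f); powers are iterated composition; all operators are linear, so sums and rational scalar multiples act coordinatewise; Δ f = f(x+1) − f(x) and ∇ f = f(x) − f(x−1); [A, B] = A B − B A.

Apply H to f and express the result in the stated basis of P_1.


Δ f = (3/2)x^2 - (29/2)x - 15/2
∇ Δ f = 3x - 16
∇ f = (3/2)x^2 - (35/2)x + 17/2
Δ ∇ f = 3x - 16
[∇, Δ] f = 0

the result is g(x) = 0


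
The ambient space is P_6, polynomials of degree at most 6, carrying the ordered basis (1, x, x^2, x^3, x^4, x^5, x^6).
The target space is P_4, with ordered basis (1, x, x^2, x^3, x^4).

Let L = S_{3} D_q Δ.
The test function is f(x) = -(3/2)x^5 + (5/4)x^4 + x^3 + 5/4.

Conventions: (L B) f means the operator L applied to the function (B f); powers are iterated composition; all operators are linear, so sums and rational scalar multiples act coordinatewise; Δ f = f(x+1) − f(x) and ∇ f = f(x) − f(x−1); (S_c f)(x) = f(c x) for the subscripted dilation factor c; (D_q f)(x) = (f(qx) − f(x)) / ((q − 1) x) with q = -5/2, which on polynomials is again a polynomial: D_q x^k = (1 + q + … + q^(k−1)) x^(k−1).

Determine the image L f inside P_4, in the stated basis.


the image equals g(x) = (35235/16)x^3 - (855/2)x^2 + (81/4)x + 1/2

Δ f = -(15/2)x^4 - 10x^3 - (9/2)x^2 + (1/2)x + 3/4
D_q Δ f = (1305/16)x^3 - (95/2)x^2 + (27/4)x + 1/2
S_{3} D_q Δ f = (35235/16)x^3 - (855/2)x^2 + (81/4)x + 1/2


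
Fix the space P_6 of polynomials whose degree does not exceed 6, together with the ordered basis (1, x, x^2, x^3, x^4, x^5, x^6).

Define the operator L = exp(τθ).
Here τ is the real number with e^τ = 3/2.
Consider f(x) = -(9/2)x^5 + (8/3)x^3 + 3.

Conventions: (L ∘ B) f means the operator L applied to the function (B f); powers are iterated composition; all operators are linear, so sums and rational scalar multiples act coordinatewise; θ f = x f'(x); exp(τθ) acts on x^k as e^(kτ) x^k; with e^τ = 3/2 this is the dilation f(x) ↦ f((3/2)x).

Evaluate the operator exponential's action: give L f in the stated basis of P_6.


the result is g(x) = -(2187/64)x^5 + 9x^3 + 3

exp(τθ) x^k = e^(kτ) x^k; with e^τ = 3/2 this sends x^k to (3/2)^k x^k
x^3 ↦ 27/8 x^3
x^5 ↦ 243/32 x^5
applying this coordinatewise to f: exp(τθ) f = -(2187/64)x^5 + 9x^3 + 3


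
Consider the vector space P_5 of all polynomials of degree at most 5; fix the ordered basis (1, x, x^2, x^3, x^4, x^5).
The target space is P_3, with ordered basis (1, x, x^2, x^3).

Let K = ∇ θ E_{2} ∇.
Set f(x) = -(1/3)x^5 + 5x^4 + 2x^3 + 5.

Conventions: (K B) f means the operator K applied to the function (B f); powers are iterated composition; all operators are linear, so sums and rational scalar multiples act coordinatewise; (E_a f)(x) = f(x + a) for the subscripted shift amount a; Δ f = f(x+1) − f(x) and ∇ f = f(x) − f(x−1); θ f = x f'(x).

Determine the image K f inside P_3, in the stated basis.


the image equals g(x) = -(80/3)x^3 + 130x^2 + 174x + 73/3

∇ f = -(5/3)x^4 + (70/3)x^3 - (82/3)x^2 + (47/3)x - 10/3
E_{2} ∇ f = -(5/3)x^4 + 10x^3 + (218/3)x^2 + 133x + 236/3
θ (E_{2} ∇) f = -(20/3)x^4 + 30x^3 + (436/3)x^2 + 133x
∇ θ (E_{2} ∇) f = -(80/3)x^3 + 130x^2 + 174x + 73/3


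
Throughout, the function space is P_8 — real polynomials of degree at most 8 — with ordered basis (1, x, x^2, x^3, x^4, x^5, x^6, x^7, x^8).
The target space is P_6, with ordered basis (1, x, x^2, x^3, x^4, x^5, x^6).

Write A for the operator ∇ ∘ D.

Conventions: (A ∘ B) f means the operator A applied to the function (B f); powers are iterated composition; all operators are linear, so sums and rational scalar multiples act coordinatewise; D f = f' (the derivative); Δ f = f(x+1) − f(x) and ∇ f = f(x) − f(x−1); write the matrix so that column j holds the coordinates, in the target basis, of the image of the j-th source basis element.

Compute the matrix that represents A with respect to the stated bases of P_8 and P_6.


the matrix is [[0, 0, 2, -3, 4, -5, 6, -7, 8]; [0, 0, 0, 6, -12, 20, -30, 42, -56]; [0, 0, 0, 0, 12, -30, 60, -105, 168]; [0, 0, 0, 0, 0, 20, -60, 140, -280]; [0, 0, 0, 0, 0, 0, 30, -105, 280]; [0, 0, 0, 0, 0, 0, 0, 42, -168]; [0, 0, 0, 0, 0, 0, 0, 0, 56]] (rows listed top to bottom)

image of 1: 0
image of x: 0
image of x^2: 2
image of x^3: 6x - 3
image of x^4: 12x^2 - 12x + 4
image of x^5: 20x^3 - 30x^2 + 20x - 5
image of x^6: 30x^4 - 60x^3 + 60x^2 - 30x + 6
image of x^7: 42x^5 - 105x^4 + 140x^3 - 105x^2 + 42x - 7
image of x^8: 56x^6 - 168x^5 + 280x^4 - 280x^3 + 168x^2 - 56x + 8
each image's coordinates form column j of the matrix


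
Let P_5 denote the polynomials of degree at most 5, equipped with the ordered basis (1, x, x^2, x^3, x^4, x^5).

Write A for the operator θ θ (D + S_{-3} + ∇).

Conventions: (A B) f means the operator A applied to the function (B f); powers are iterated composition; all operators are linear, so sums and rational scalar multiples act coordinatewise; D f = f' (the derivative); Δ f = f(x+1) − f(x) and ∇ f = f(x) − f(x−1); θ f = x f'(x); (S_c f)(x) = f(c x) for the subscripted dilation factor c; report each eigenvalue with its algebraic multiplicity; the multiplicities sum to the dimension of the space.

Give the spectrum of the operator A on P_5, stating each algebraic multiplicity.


image of 1: 0
image of x: -3x
image of x^2: 36x^2 + 4x
image of x^3: -243x^3 + 24x^2 - 3x
image of x^4: 1296x^4 + 72x^3 - 24x^2 + 4x
image of x^5: -6075x^5 + 160x^4 - 90x^3 + 40x^2 - 5x
the matrix is upper triangular; its diagonal is (0, -3, 36, -243, 1296, -6075)
for a triangular matrix the eigenvalues are the diagonal entries, with algebraic multiplicity their repetition count

λ = -6075 (multiplicity 1), λ = -243 (multiplicity 1), λ = -3 (multiplicity 1), λ = 0 (multiplicity 1), λ = 36 (multiplicity 1), λ = 1296 (multiplicity 1)


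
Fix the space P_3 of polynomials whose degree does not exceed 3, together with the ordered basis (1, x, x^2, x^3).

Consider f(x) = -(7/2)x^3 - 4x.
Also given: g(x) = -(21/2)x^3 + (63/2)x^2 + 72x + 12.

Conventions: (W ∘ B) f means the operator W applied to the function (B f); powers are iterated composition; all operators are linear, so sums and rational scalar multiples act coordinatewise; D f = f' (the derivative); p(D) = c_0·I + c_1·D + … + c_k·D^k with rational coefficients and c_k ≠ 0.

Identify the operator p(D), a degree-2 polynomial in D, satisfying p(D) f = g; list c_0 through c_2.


D^0 f = -(7/2)x^3 - 4x
D^1 f = -(21/2)x^2 - 4
D^2 f = -21x
matching coefficients of g against c_0 f + c_1 Df + … from the top degree down determines the c_i
solution: c_0 = 3, c_1 = -3, c_2 = -4

c_0 = 3, c_1 = -3, c_2 = -4


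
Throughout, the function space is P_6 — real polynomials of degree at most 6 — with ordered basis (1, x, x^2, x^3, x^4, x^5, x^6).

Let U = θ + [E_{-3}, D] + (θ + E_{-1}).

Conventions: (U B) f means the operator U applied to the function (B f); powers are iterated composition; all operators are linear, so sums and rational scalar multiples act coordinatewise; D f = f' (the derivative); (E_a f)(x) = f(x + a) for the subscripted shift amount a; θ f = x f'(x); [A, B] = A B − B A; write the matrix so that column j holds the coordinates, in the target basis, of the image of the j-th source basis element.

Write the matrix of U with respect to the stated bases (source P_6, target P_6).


image of 1: 1
image of x: 3x - 1
image of x^2: 5x^2 - 2x + 1
image of x^3: 7x^3 - 3x^2 + 3x - 1
image of x^4: 9x^4 - 4x^3 + 6x^2 - 4x + 1
image of x^5: 11x^5 - 5x^4 + 10x^3 - 10x^2 + 5x - 1
image of x^6: 13x^6 - 6x^5 + 15x^4 - 20x^3 + 15x^2 - 6x + 1
each image's coordinates form column j of the matrix

the matrix is [[1, -1, 1, -1, 1, -1, 1]; [0, 3, -2, 3, -4, 5, -6]; [0, 0, 5, -3, 6, -10, 15]; [0, 0, 0, 7, -4, 10, -20]; [0, 0, 0, 0, 9, -5, 15]; [0, 0, 0, 0, 0, 11, -6]; [0, 0, 0, 0, 0, 0, 13]] (rows listed top to bottom)


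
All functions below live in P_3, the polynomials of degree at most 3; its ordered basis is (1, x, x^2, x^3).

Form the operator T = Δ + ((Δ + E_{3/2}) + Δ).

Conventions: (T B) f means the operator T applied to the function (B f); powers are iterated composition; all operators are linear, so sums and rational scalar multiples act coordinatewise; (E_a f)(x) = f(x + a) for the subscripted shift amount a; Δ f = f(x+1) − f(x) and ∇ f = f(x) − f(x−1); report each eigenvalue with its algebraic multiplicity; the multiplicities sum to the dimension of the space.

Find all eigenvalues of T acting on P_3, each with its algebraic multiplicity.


λ = 1 (multiplicity 4)

image of 1: 1
image of x: x + 9/2
image of x^2: x^2 + 9x + 21/4
image of x^3: x^3 + (27/2)x^2 + (63/4)x + 51/8
the matrix is upper triangular; its diagonal is (1, 1, 1, 1)
for a triangular matrix the eigenvalues are the diagonal entries, with algebraic multiplicity their repetition count


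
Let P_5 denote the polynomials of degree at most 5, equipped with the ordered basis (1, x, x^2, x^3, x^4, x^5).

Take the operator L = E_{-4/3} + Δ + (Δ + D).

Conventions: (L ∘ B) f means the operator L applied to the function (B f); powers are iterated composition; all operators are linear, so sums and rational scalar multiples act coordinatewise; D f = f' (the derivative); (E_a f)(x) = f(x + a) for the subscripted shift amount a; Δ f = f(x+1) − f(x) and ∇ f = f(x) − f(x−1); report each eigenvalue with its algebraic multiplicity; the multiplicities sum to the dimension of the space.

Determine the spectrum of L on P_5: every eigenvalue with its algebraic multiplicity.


λ = 1 (multiplicity 6)

image of 1: 1
image of x: x + 5/3
image of x^2: x^2 + (10/3)x + 34/9
image of x^3: x^3 + 5x^2 + (34/3)x - 10/27
image of x^4: x^4 + (20/3)x^3 + (68/3)x^2 - (40/27)x + 418/81
image of x^5: x^5 + (25/3)x^4 + (340/9)x^3 - (100/27)x^2 + (2090/81)x - 538/243
the matrix is upper triangular; its diagonal is (1, 1, 1, 1, 1, 1)
for a triangular matrix the eigenvalues are the diagonal entries, with algebraic multiplicity their repetition count


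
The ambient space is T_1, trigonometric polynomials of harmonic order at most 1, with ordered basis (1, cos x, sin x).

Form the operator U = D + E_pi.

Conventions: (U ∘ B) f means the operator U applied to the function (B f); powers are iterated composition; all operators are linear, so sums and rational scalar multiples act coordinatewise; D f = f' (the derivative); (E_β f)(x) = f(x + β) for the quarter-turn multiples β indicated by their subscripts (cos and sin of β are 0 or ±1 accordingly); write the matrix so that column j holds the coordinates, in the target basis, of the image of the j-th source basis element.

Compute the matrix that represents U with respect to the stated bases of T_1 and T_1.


image of 1: 1
image of cos x: -cos x - sin x
image of sin x: cos x - sin x
each image's coordinates form column j of the matrix

the matrix is [[1, 0, 0]; [0, -1, 1]; [0, -1, -1]] (rows listed top to bottom)


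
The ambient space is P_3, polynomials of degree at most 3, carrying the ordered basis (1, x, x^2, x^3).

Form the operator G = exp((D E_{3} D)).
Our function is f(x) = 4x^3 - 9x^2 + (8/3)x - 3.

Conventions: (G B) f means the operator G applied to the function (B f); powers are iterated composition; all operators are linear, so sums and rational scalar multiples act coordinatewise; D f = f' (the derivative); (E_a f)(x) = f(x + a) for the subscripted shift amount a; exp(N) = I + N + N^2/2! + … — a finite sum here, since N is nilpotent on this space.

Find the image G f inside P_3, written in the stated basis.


the result is g(x) = 4x^3 - 9x^2 + (80/3)x + 51

order-1 term: 24x + 54
the series for exp((D E_{3} D)) f terminates at order 1
exp((D E_{3} D)) f = 4x^3 - 9x^2 + (80/3)x + 51


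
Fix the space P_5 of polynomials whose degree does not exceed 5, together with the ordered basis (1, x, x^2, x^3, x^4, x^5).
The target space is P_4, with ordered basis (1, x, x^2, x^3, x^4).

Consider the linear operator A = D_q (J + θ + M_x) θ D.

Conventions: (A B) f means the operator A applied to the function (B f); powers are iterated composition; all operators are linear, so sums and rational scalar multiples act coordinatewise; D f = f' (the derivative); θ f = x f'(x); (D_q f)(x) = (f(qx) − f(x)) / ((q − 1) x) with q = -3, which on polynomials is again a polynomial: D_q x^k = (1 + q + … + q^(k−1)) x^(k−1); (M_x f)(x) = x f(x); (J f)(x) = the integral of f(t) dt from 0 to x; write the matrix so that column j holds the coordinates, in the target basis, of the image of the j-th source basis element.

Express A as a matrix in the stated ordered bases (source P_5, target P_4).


image of 1: 0
image of x: 0
image of x^2: -6x + 2
image of x^3: 56x^2 - 24x
image of x^4: -300x^3 + 252x^2
image of x^5: 1464x^4 - 1600x^3
each image's coordinates form column j of the matrix

the matrix is [[0, 0, 2, 0, 0, 0]; [0, 0, -6, -24, 0, 0]; [0, 0, 0, 56, 252, 0]; [0, 0, 0, 0, -300, -1600]; [0, 0, 0, 0, 0, 1464]] (rows listed top to bottom)


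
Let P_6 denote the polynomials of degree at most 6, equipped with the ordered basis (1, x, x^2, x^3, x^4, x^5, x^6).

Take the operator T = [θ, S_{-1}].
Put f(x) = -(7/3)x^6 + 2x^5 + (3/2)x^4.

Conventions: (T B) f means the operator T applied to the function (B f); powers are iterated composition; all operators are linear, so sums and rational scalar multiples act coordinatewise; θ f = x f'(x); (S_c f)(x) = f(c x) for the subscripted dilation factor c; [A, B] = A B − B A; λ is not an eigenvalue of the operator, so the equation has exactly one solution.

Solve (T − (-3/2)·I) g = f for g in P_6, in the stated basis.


g(x) = -(14/9)x^6 + (4/3)x^5 + x^4

write g with unknown coordinates in the stated basis and equate coefficients in (T − (-3/2)·I) g = f
solving from the highest basis element down gives g = -(14/9)x^6 + (4/3)x^5 + x^4
check: T g = 0
so T g − (-3/2)·g = -(7/3)x^6 + 2x^5 + (3/2)x^4 = f ✓


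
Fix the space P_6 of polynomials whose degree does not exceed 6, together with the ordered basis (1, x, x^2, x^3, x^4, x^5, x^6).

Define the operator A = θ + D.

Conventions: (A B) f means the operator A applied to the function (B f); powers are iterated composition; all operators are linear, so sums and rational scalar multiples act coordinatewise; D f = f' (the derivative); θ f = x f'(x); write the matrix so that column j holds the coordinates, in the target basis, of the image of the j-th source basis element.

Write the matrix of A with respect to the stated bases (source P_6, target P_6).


the matrix is [[0, 1, 0, 0, 0, 0, 0]; [0, 1, 2, 0, 0, 0, 0]; [0, 0, 2, 3, 0, 0, 0]; [0, 0, 0, 3, 4, 0, 0]; [0, 0, 0, 0, 4, 5, 0]; [0, 0, 0, 0, 0, 5, 6]; [0, 0, 0, 0, 0, 0, 6]] (rows listed top to bottom)

image of 1: 0
image of x: x + 1
image of x^2: 2x^2 + 2x
image of x^3: 3x^3 + 3x^2
image of x^4: 4x^4 + 4x^3
image of x^5: 5x^5 + 5x^4
image of x^6: 6x^6 + 6x^5
each image's coordinates form column j of the matrix


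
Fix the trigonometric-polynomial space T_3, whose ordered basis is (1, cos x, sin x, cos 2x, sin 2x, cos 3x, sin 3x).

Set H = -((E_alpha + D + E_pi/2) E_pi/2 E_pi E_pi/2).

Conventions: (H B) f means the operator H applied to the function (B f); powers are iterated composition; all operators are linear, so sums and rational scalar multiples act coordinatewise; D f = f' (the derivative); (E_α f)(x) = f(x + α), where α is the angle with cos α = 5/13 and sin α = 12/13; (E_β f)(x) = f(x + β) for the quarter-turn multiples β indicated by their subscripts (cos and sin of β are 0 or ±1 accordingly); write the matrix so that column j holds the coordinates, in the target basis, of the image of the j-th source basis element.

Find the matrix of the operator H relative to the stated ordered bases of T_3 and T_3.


the matrix is [[-2, 0, 0, 0, 0, 0, 0]; [0, -5/13, -38/13, 0, 0, 0, 0]; [0, 38/13, -5/13, 0, 0, 0, 0]; [0, 0, 0, 288/169, -458/169, 0, 0]; [0, 0, 0, 458/169, 288/169, 0, 0]; [0, 0, 0, 0, 0, 2035/2197, -3566/2197]; [0, 0, 0, 0, 0, 3566/2197, 2035/2197]] (rows listed top to bottom)

image of 1: -2
image of cos x: -(5/13)cos x + (38/13)sin x
image of sin x: -(38/13)cos x - (5/13)sin x
image of cos 2x: (288/169)cos 2x + (458/169)sin 2x
image of sin 2x: -(458/169)cos 2x + (288/169)sin 2x
image of cos 3x: (2035/2197)cos 3x + (3566/2197)sin 3x
image of sin 3x: -(3566/2197)cos 3x + (2035/2197)sin 3x
each image's coordinates form column j of the matrix


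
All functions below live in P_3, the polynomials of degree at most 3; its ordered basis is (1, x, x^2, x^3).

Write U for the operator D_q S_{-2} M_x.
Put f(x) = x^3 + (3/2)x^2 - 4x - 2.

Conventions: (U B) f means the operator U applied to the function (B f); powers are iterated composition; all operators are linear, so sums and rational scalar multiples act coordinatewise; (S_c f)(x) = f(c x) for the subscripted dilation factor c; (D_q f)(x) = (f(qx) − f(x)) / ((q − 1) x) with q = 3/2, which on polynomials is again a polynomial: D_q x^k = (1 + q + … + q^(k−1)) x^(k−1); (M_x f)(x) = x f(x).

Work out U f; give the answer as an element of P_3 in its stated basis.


the result is g(x) = 130x^3 - 57x^2 - 40x + 4

M_x f = x^4 + (3/2)x^3 - 4x^2 - 2x
S_{-2} M_x f = 16x^4 - 12x^3 - 16x^2 + 4x
D_q S_{-2} M_x f = 130x^3 - 57x^2 - 40x + 4


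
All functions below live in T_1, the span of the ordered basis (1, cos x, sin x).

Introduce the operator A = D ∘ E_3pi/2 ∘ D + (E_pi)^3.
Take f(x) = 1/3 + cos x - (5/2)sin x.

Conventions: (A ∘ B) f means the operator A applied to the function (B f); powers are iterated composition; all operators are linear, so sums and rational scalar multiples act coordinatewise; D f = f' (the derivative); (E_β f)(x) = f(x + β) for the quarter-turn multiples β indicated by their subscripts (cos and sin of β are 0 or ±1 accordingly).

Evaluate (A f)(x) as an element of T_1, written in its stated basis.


the result is g(x) = 1/3 - (7/2)cos x + (3/2)sin x

D f = -(5/2)cos x - sin x
E_3pi/2 D f = cos x - (5/2)sin x
D E_3pi/2 D f = -(5/2)cos x - sin x
E_pi f = 1/3 - cos x + (5/2)sin x
E_pi E_pi f = 1/3 + cos x - (5/2)sin x
E_pi E_pi E_pi f = 1/3 - cos x + (5/2)sin x
(D ∘ E_3pi/2 ∘ D + (E_pi)^3) f = 1/3 - (7/2)cos x + (3/2)sin x


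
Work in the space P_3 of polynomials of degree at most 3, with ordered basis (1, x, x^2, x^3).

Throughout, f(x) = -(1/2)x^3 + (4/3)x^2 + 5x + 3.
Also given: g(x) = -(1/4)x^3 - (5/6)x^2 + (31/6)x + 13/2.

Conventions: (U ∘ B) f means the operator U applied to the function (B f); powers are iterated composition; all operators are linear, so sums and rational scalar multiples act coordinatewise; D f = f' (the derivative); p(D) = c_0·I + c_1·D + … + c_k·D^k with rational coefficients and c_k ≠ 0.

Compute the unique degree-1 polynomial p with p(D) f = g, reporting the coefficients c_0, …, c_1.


D^0 f = -(1/2)x^3 + (4/3)x^2 + 5x + 3
D^1 f = -(3/2)x^2 + (8/3)x + 5
matching coefficients of g against c_0 f + c_1 Df + … from the top degree down determines the c_i
solution: c_0 = 1/2, c_1 = 1

p(D) = (1/2)·I + D, i.e. c_0 = 1/2, c_1 = 1


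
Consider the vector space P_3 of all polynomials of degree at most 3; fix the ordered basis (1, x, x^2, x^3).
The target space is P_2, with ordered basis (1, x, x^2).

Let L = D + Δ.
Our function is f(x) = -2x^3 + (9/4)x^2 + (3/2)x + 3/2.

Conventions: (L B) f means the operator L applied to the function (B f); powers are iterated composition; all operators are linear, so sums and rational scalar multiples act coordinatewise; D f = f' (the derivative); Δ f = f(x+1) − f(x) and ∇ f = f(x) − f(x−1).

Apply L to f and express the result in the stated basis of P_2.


D f = -6x^2 + (9/2)x + 3/2
Δ f = -6x^2 - (3/2)x + 7/4
(D + Δ) f = -12x^2 + 3x + 13/4

the image equals g(x) = -12x^2 + 3x + 13/4


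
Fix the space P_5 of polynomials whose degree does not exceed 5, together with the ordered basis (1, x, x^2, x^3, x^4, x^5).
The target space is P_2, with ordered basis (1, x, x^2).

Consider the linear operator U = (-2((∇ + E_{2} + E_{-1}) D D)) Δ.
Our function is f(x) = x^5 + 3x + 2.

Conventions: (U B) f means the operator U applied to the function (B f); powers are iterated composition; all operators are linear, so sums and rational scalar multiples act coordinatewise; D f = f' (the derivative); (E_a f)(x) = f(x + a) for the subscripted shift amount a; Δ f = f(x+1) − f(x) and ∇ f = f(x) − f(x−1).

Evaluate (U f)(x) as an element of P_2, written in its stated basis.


Δ f = 5x^4 + 10x^3 + 10x^2 + 5x + 4
D Δ f = 20x^3 + 30x^2 + 20x + 5
D D Δ f = 60x^2 + 60x + 20
∇ D D Δ f = 120x
E_{2} D D Δ f = 60x^2 + 300x + 380
E_{-1} D D Δ f = 60x^2 - 60x + 20
(∇ + E_{2} + E_{-1}) D D Δ f = 120x^2 + 360x + 400
(-2((∇ + E_{2} + E_{-1}) D D)) Δ f = -240x^2 - 720x - 800

the result is g(x) = -240x^2 - 720x - 800


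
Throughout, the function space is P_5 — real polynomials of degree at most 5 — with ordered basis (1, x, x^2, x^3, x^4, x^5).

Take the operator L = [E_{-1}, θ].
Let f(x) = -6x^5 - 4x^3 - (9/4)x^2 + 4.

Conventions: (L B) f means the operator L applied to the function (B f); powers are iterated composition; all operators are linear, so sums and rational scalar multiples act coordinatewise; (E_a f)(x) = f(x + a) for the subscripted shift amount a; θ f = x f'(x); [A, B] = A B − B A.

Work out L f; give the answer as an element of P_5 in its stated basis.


θ f = -30x^5 - 12x^3 - (9/2)x^2
E_{-1} θ f = -30x^5 + 150x^4 - 312x^3 + (663/2)x^2 - 177x + 75/2
E_{-1} f = -6x^5 + 30x^4 - 64x^3 + (279/4)x^2 - (75/2)x + 47/4
θ E_{-1} f = -30x^5 + 120x^4 - 192x^3 + (279/2)x^2 - (75/2)x
[E_{-1}, θ] f = 30x^4 - 120x^3 + 192x^2 - (279/2)x + 75/2

the image equals g(x) = 30x^4 - 120x^3 + 192x^2 - (279/2)x + 75/2


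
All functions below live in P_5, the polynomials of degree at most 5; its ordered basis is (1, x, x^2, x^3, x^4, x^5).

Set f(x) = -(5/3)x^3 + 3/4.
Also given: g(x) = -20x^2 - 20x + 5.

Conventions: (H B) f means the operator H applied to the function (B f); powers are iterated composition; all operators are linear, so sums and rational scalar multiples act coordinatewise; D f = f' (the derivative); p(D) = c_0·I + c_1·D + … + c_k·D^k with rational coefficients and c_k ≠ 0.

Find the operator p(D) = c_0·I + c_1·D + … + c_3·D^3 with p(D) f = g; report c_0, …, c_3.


D^0 f = -(5/3)x^3 + 3/4
D^1 f = -5x^2
D^2 f = -10x
D^3 f = -10
matching coefficients of g against c_0 f + c_1 Df + … from the top degree down determines the c_i
solution: c_0 = 0, c_1 = 4, c_2 = 2, c_3 = -1/2

c_0 = 0, c_1 = 4, c_2 = 2, c_3 = -1/2


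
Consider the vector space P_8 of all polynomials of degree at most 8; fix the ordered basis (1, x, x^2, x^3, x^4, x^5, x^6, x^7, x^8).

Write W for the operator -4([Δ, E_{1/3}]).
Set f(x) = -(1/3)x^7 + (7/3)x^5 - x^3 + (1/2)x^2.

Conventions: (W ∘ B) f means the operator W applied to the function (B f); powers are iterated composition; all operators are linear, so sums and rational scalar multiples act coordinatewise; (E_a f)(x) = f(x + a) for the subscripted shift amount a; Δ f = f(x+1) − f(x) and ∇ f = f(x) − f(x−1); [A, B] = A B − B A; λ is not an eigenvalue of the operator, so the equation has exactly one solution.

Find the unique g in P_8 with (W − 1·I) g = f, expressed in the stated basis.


write g with unknown coordinates in the stated basis and equate coefficients in (W − 1·I) g = f
solving from the highest basis element down gives g = (1/3)x^7 - (7/3)x^5 + x^3 - (1/2)x^2
check: W g = 0
so W g − 1·g = -(1/3)x^7 + (7/3)x^5 - x^3 + (1/2)x^2 = f ✓

g(x) = (1/3)x^7 - (7/3)x^5 + x^3 - (1/2)x^2


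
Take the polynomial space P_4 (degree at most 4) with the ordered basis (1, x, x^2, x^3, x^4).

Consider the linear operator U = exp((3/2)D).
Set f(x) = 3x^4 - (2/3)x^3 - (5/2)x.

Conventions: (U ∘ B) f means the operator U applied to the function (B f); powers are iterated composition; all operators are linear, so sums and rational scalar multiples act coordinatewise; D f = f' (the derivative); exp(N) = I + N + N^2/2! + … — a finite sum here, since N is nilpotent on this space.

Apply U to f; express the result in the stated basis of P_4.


order-1 term: 18x^3 - 3x^2 - 15/4
order-2 term: (81/2)x^2 - (9/2)x
order-3 term: (81/2)x - 9/4
order-4 term: 243/16
the series for exp((3/2)D) f terminates at order 4
exp((3/2)D) f = 3x^4 + (52/3)x^3 + (75/2)x^2 + (67/2)x + 147/16

the image equals g(x) = 3x^4 + (52/3)x^3 + (75/2)x^2 + (67/2)x + 147/16


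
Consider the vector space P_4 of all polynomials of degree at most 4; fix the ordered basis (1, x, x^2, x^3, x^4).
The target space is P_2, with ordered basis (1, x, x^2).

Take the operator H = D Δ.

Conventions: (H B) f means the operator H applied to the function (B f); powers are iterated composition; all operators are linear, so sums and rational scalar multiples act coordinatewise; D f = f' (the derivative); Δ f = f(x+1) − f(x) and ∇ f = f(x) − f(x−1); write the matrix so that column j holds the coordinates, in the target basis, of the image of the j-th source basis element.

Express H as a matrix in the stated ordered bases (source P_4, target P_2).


the matrix is [[0, 0, 2, 3, 4]; [0, 0, 0, 6, 12]; [0, 0, 0, 0, 12]] (rows listed top to bottom)

image of 1: 0
image of x: 0
image of x^2: 2
image of x^3: 6x + 3
image of x^4: 12x^2 + 12x + 4
each image's coordinates form column j of the matrix


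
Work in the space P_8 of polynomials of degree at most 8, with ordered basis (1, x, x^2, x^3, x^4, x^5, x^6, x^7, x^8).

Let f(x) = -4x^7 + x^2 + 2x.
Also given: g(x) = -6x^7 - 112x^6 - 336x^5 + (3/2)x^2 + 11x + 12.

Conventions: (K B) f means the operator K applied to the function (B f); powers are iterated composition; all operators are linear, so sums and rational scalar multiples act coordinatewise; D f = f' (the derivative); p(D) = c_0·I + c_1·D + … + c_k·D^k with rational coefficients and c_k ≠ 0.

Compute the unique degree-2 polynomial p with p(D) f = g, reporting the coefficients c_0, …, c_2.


c_0 = 3/2, c_1 = 4, c_2 = 2

D^0 f = -4x^7 + x^2 + 2x
D^1 f = -28x^6 + 2x + 2
D^2 f = -168x^5 + 2
matching coefficients of g against c_0 f + c_1 Df + … from the top degree down determines the c_i
solution: c_0 = 3/2, c_1 = 4, c_2 = 2


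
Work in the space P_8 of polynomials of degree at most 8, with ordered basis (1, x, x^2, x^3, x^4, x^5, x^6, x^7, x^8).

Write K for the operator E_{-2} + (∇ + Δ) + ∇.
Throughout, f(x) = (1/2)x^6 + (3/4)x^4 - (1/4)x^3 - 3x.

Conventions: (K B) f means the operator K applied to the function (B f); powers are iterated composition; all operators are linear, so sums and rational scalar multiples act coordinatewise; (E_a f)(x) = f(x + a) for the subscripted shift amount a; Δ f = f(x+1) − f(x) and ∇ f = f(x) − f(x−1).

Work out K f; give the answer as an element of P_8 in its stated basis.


g(x) = (1/2)x^6 + 3x^5 + (93/4)x^4 - (189/4)x^3 + (501/4)x^2 - (429/4)x + 41

E_{-2} f = (1/2)x^6 - 6x^5 + (123/4)x^4 - (345/4)x^3 + (279/2)x^2 - 126x + 52
∇ f = 3x^5 - (15/2)x^4 + 13x^3 - (51/4)x^2 + (27/4)x - 9/2
Δ f = 3x^5 + (15/2)x^4 + 13x^3 + (45/4)x^2 + (21/4)x - 2
(∇ + Δ) f = 6x^5 + 26x^3 - (3/2)x^2 + 12x - 13/2
∇ f = 3x^5 - (15/2)x^4 + 13x^3 - (51/4)x^2 + (27/4)x - 9/2
(E_{-2} + (∇ + Δ) + ∇) f = (1/2)x^6 + 3x^5 + (93/4)x^4 - (189/4)x^3 + (501/4)x^2 - (429/4)x + 41


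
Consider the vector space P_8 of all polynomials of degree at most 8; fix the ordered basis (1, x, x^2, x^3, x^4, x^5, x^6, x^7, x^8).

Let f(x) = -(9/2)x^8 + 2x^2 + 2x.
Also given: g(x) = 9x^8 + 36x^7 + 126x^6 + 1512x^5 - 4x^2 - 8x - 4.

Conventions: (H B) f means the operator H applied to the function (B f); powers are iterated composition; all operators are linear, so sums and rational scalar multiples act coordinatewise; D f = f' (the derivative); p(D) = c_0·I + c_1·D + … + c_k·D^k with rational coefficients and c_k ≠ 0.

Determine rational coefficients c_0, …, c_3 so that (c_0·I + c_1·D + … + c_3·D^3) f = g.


D^0 f = -(9/2)x^8 + 2x^2 + 2x
D^1 f = -36x^7 + 4x + 2
D^2 f = -252x^6 + 4
D^3 f = -1512x^5
matching coefficients of g against c_0 f + c_1 Df + … from the top degree down determines the c_i
solution: c_0 = -2, c_1 = -1, c_2 = -1/2, c_3 = -1

p(D) = -2·I − D − (1/2)·D^2 − D^3, i.e. c_0 = -2, c_1 = -1, c_2 = -1/2, c_3 = -1


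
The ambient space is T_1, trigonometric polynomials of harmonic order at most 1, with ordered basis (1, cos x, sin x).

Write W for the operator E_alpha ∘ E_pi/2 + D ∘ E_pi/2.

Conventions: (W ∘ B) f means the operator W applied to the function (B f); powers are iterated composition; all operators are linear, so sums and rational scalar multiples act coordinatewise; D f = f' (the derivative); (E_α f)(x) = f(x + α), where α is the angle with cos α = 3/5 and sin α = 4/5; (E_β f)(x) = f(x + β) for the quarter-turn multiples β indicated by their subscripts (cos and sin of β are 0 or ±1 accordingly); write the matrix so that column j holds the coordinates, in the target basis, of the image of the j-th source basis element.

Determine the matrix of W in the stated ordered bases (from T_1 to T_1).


the matrix is [[1, 0, 0]; [0, -9/5, 3/5]; [0, -3/5, -9/5]] (rows listed top to bottom)

image of 1: 1
image of cos x: -(9/5)cos x - (3/5)sin x
image of sin x: (3/5)cos x - (9/5)sin x
each image's coordinates form column j of the matrix


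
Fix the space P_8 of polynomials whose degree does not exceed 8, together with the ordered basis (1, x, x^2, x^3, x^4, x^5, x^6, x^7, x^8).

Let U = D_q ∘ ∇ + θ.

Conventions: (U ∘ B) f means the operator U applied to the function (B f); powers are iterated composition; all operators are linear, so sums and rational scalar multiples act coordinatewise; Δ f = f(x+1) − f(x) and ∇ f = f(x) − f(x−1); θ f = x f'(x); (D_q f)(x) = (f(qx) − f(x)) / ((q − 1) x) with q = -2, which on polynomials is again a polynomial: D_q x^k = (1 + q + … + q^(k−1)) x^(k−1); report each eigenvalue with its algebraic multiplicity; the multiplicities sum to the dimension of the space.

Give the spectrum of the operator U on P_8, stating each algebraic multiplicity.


λ = 0 (multiplicity 1), λ = 1 (multiplicity 1), λ = 2 (multiplicity 1), λ = 3 (multiplicity 1), λ = 4 (multiplicity 1), λ = 5 (multiplicity 1), λ = 6 (multiplicity 1), λ = 7 (multiplicity 1), λ = 8 (multiplicity 1)

image of 1: 0
image of x: x
image of x^2: 2x^2 + 2
image of x^3: 3x^3 - 3x - 3
image of x^4: 4x^4 + 12x^2 + 6x + 4
image of x^5: 5x^5 - 25x^3 - 30x^2 - 10x - 5
image of x^6: 6x^6 + 66x^4 + 75x^3 + 60x^2 + 15x + 6
image of x^7: 7x^7 - 147x^5 - 231x^4 - 175x^3 - 105x^2 - 21x - 7
image of x^8: 8x^8 + 344x^6 + 588x^5 + 616x^4 + 350x^3 + 168x^2 + 28x + 8
the matrix is upper triangular; its diagonal is (0, 1, 2, 3, 4, 5, 6, 7, 8)
for a triangular matrix the eigenvalues are the diagonal entries, with algebraic multiplicity their repetition count


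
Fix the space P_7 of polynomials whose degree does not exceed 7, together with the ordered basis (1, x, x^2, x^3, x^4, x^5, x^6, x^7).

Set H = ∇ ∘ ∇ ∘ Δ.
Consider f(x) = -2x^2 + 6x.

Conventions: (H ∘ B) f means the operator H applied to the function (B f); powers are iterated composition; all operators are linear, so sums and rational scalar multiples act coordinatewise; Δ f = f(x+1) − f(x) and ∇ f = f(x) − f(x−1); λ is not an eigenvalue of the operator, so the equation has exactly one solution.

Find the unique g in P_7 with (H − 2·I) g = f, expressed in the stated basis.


write g with unknown coordinates in the stated basis and equate coefficients in (H − 2·I) g = f
solving from the highest basis element down gives g = x^2 - 3x
check: H g = 0
so H g − 2·g = -2x^2 + 6x = f ✓

g(x) = x^2 - 3x


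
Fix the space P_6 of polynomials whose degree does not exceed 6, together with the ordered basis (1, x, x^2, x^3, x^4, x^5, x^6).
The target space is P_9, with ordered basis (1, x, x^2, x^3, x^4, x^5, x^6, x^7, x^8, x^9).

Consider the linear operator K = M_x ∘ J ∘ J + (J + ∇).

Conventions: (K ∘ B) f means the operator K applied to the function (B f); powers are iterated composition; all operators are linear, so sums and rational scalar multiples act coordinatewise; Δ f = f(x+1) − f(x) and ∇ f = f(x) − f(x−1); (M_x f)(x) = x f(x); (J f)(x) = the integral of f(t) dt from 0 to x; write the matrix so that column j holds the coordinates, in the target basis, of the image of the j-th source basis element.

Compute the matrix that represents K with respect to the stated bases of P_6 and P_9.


image of 1: (1/2)x^3 + x
image of x: (1/6)x^4 + (1/2)x^2 + 1
image of x^2: (1/12)x^5 + (1/3)x^3 + 2x - 1
image of x^3: (1/20)x^6 + (1/4)x^4 + 3x^2 - 3x + 1
image of x^4: (1/30)x^7 + (1/5)x^5 + 4x^3 - 6x^2 + 4x - 1
image of x^5: (1/42)x^8 + (1/6)x^6 + 5x^4 - 10x^3 + 10x^2 - 5x + 1
image of x^6: (1/56)x^9 + (1/7)x^7 + 6x^5 - 15x^4 + 20x^3 - 15x^2 + 6x - 1
each image's coordinates form column j of the matrix

the matrix is [[0, 1, -1, 1, -1, 1, -1]; [1, 0, 2, -3, 4, -5, 6]; [0, 1/2, 0, 3, -6, 10, -15]; [1/2, 0, 1/3, 0, 4, -10, 20]; [0, 1/6, 0, 1/4, 0, 5, -15]; [0, 0, 1/12, 0, 1/5, 0, 6]; [0, 0, 0, 1/20, 0, 1/6, 0]; [0, 0, 0, 0, 1/30, 0, 1/7]; [0, 0, 0, 0, 0, 1/42, 0]; [0, 0, 0, 0, 0, 0, 1/56]] (rows listed top to bottom)


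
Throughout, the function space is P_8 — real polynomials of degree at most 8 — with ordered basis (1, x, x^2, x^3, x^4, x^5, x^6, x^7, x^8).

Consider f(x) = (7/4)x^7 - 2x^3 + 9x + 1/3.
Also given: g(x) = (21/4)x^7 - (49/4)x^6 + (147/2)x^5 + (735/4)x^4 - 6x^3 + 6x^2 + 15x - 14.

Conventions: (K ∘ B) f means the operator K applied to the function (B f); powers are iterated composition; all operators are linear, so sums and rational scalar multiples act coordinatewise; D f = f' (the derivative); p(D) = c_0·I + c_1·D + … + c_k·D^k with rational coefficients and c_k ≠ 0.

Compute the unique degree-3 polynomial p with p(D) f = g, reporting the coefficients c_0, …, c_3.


p(D) = 3·I − D + D^2 + (1/2)·D^3, i.e. c_0 = 3, c_1 = -1, c_2 = 1, c_3 = 1/2

D^0 f = (7/4)x^7 - 2x^3 + 9x + 1/3
D^1 f = (49/4)x^6 - 6x^2 + 9
D^2 f = (147/2)x^5 - 12x
D^3 f = (735/2)x^4 - 12
matching coefficients of g against c_0 f + c_1 Df + … from the top degree down determines the c_i
solution: c_0 = 3, c_1 = -1, c_2 = 1, c_3 = 1/2
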